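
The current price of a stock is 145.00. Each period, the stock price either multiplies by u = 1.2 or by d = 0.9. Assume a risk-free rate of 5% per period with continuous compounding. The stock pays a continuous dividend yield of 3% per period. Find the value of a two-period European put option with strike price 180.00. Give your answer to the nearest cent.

30.50

Per-period risk-free factor R = e^0.05 = 1.0513; dividend-adjusted growth = e^(0.05−0.03) = 1.0202.
Risk-neutral probability p = (1.0202 − 0.9)/(1.2 − 0.9) = 0.1202/0.3000 = 0.4007
Terminal stock prices: S_uu = 208.8, S_ud = 156.6, S_dd = 117.5
Terminal payoffs (K − S): max(-28.8, 0) = 0, max(23.4, 0) = 23.4, max(62.55, 0) = 62.55
Node u (S = 174): V_u = e^(−0.05)·[0.4007·0.0000 + 0.5993·23.4000] = 13.3403
Node d (S = 130.5): V_d = e^(−0.05)·[0.4007·23.4000 + 0.5993·62.5500] = 44.5782
Node 0 (S = 145): V_0 = e^(−0.05)·[0.4007·13.3403 + 0.5993·44.5782] = 30.4984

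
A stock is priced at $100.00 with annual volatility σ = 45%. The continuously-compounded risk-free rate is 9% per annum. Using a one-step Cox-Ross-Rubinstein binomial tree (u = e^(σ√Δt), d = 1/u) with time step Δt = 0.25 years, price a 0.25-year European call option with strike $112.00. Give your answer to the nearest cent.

$6.39

CRR parameters: u = e^(σ√Δt) = e^(0.45·√0.25) = 1.2523, d = 1/u = 0.7985
Per-period rate: rΔt = 0.09·0.25 = 0.0225, so R = e^0.0225 = 1.0228
Risk-neutral probability p = (e^0.0225 − 0.7985)/(1.2523 − 0.7985) = 0.2242/0.4538 = 0.4941
Terminal stock prices: S_u = 125.2, S_d = 79.85
Terminal payoffs (S − K): max(13.23, 0) = 13.23, max(-32.15, 0) = 0
Node 0 (S = 100): V_0 = e^(−0.0225)·[0.4941·13.2323 + 0.5059·0.0000] = 6.3930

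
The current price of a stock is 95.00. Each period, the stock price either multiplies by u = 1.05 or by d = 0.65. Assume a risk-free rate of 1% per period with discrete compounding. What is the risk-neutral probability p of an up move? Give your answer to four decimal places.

p = 0.9000

Risk-neutral probability p = (1 + 0.01 − 0.65)/(1.05 − 0.65) = 0.3600/0.4000 = 0.9000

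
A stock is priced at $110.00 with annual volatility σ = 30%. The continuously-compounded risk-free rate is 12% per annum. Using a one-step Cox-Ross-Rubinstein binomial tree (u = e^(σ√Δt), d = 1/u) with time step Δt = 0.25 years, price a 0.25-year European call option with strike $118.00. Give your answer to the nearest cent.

$5.36

CRR parameters: u = e^(σ√Δt) = e^(0.3·√0.25) = 1.1618, d = 1/u = 0.8607
Per-period rate: rΔt = 0.12·0.25 = 0.03, so R = e^0.03 = 1.0305
Risk-neutral probability p = (e^0.03 − 0.8607)/(1.1618 − 0.8607) = 0.1697/0.3011 = 0.5637
Terminal stock prices: S_u = 127.8, S_d = 94.68
Terminal payoffs (S − K): max(9.802, 0) = 9.802, max(-23.32, 0) = 0
Node 0 (S = 110): V_0 = e^(−0.03)·[0.5637·9.8018 + 0.4363·0.0000] = 5.3620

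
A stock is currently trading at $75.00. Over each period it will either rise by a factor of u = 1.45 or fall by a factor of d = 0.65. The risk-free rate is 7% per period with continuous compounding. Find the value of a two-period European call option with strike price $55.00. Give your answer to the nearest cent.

Risk-neutral probability p = (e^0.07 − 0.65)/(1.45 − 0.65) = 0.4225/0.8000 = 0.5281
Terminal stock prices: S_uu = 157.7, S_ud = 70.69, S_dd = 31.69
Terminal payoffs (S − K): max(102.7, 0) = 102.7, max(15.69, 0) = 15.69, max(-23.31, 0) = 0
Node u (S = 108.8): V_u = e^(−0.07)·[0.5281·102.6875 + 0.4719·15.6875] = 57.4683
Node d (S = 48.75): V_d = e^(−0.07)·[0.5281·15.6875 + 0.4719·0.0000] = 7.7250
Node 0 (S = 75): V_0 = e^(−0.07)·[0.5281·57.4683 + 0.4719·7.7250] = 31.6979

$31.70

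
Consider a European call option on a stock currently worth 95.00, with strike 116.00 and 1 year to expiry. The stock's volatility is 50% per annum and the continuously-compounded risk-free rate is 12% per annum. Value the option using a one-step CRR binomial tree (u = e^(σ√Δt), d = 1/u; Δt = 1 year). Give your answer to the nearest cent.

CRR parameters: u = e^(σ√Δt) = e^(0.5·√1) = 1.6487, d = 1/u = 0.6065
Per-period rate: rΔt = 0.12·1 = 0.12, so R = e^0.12 = 1.1275
Risk-neutral probability p = (e^0.12 − 0.6065)/(1.6487 − 0.6065) = 0.5210/1.0422 = 0.4999
Terminal stock prices: S_u = 156.6, S_d = 57.62
Terminal payoffs (S − K): max(40.63, 0) = 40.63, max(-58.38, 0) = 0
Node 0 (S = 95): V_0 = e^(−0.12)·[0.4999·40.6285 + 0.5001·0.0000] = 18.0127

18.01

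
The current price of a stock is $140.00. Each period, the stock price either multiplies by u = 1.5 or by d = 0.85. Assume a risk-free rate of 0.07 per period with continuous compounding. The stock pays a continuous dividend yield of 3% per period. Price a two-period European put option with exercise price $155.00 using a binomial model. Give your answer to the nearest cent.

Per-period risk-free factor R = e^0.07 = 1.0725; dividend-adjusted growth = e^(0.07−0.03) = 1.0408.
Risk-neutral probability p = (1.0408 − 0.85)/(1.5 − 0.85) = 0.1908/0.6500 = 0.2936
Terminal stock prices: S_uu = 315, S_ud = 178.5, S_dd = 101.1
Terminal payoffs (K − S): max(-160, 0) = 0, max(-23.5, 0) = 0, max(53.85, 0) = 53.85
Node u (S = 210): V_u = e^(−0.07)·[0.2936·0.0000 + 0.7064·0.0000] = 0.0000
Node d (S = 119): V_d = e^(−0.07)·[0.2936·0.0000 + 0.7064·53.8500] = 35.4702
Node 0 (S = 140): V_0 = e^(−0.07)·[0.2936·0.0000 + 0.7064·35.4702] = 23.3637

$23.36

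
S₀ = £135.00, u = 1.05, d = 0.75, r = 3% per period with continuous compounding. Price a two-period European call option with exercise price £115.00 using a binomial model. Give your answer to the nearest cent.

Risk-neutral probability p = (e^0.03 − 0.75)/(1.05 − 0.75) = 0.2805/0.3000 = 0.9348
Terminal stock prices: S_uu = 148.8, S_ud = 106.3, S_dd = 75.94
Terminal payoffs (S − K): max(33.84, 0) = 33.84, max(-8.688, 0) = 0, max(-39.06, 0) = 0
Node u (S = 141.8): V_u = e^(−0.03)·[0.9348·33.8375 + 0.0652·0.0000] = 30.6980
Node d (S = 101.2): V_d = e^(−0.03)·[0.9348·0.0000 + 0.0652·0.0000] = 0.0000
Node 0 (S = 135): V_0 = e^(−0.03)·[0.9348·30.6980 + 0.0652·0.0000] = 27.8499

£27.85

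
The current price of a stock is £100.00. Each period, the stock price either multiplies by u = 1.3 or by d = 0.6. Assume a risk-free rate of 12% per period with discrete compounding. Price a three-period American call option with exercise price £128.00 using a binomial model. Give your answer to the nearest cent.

Risk-neutral probability p = (1 + 0.12 − 0.6)/(1.3 − 0.6) = 0.5200/0.7000 = 0.7429
Terminal stock prices: S_uuu = 219.7, S_uud = 101.4, S_udd = 46.8, S_ddd = 21.6
Terminal payoffs (S − K): max(91.7, 0) = 91.7, max(-26.6, 0) = 0, max(-81.2, 0) = 0, max(-106.4, 0) = 0
Node uu (S = 169): continuation = 1/1.12·[0.7429·91.7000 + 0.2571·0.0000] = 60.8214; exercise value = 41.0000 ≤ continuation, so V_uu = 60.8214
Node ud (S = 78): continuation = 1/1.12·[0.7429·0.0000 + 0.2571·0.0000] = 0.0000; exercise value = 0.0000 ≤ continuation, so V_ud = 0.0000
Node dd (S = 36): continuation = 1/1.12·[0.7429·0.0000 + 0.2571·0.0000] = 0.0000; exercise value = 0.0000 ≤ continuation, so V_dd = 0.0000
Node u (S = 130): continuation = 1/1.12·[0.7429·60.8214 + 0.2571·0.0000] = 40.3407; exercise value = 2.0000 ≤ continuation, so V_u = 40.3407
Node d (S = 60): continuation = 1/1.12·[0.7429·0.0000 + 0.2571·0.0000] = 0.0000; exercise value = 0.0000 ≤ continuation, so V_d = 0.0000
Node 0 (S = 100): continuation = 1/1.12·[0.7429·40.3407 + 0.2571·0.0000] = 26.7566; exercise value = 0.0000 ≤ continuation, so V_0 = 26.7566

£26.76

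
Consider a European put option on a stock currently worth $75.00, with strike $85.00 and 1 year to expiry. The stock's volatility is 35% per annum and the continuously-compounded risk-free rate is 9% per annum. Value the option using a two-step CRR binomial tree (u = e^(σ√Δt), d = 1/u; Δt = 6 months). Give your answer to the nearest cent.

CRR parameters: u = e^(σ√Δt) = e^(0.35·√0.5) = 1.2808, d = 1/u = 0.7808
Per-period rate: rΔt = 0.09·0.5 = 0.045, so R = e^0.045 = 1.0460
Risk-neutral probability p = (e^0.045 − 0.7808)/(1.2808 − 0.7808) = 0.2653/0.5000 = 0.5305
Terminal stock prices: S_uu = 123, S_ud = 75, S_dd = 45.72
Terminal payoffs (K − S): max(-38.03, 0) = 0, max(10, 0) = 10, max(39.28, 0) = 39.28
Node u (S = 96.06): V_u = e^(−0.045)·[0.5305·0.0000 + 0.4695·10.0000] = 4.4885
Node d (S = 58.56): V_d = e^(−0.045)·[0.5305·10.0000 + 0.4695·39.2810] = 22.7028
Node 0 (S = 75): V_0 = e^(−0.045)·[0.5305·4.4885 + 0.4695·22.7028] = 12.4665

$12.47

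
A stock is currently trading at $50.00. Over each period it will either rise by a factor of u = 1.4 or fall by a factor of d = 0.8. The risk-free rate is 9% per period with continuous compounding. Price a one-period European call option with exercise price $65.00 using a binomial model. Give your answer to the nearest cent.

Risk-neutral probability p = (e^0.09 − 0.8)/(1.4 − 0.8) = 0.2942/0.6000 = 0.4903
Terminal stock prices: S_u = 70, S_d = 40
Terminal payoffs (S − K): max(5, 0) = 5, max(-25, 0) = 0
Node 0 (S = 50): V_0 = e^(−0.09)·[0.4903·5.0000 + 0.5097·0.0000] = 2.2405

$2.24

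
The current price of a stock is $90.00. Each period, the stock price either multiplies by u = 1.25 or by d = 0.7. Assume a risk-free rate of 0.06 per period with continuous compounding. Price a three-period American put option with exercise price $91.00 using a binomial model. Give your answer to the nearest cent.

Risk-neutral probability p = (e^0.06 − 0.7)/(1.25 − 0.7) = 0.3618/0.5500 = 0.6579
Terminal stock prices: S_uuu = 175.8, S_uud = 98.44, S_udd = 55.12, S_ddd = 30.87
Terminal payoffs (K − S): max(-84.78, 0) = 0, max(-7.438, 0) = 0, max(35.88, 0) = 35.88, max(60.13, 0) = 60.13
Node uu (S = 140.6): continuation = e^(−0.06)·[0.6579·0.0000 + 0.3421·0.0000] = 0.0000; exercise value = 0.0000 ≤ continuation, so V_uu = 0.0000
Node ud (S = 78.75): continuation = e^(−0.06)·[0.6579·0.0000 + 0.3421·35.8750] = 11.5586; exercise value = 12.2500 > continuation, so V_ud = 12.2500 (exercise)
Node dd (S = 44.1): continuation = e^(−0.06)·[0.6579·35.8750 + 0.3421·60.1300] = 41.6006; exercise value = 46.9000 > continuation, so V_dd = 46.9000 (exercise)
Node u (S = 112.5): continuation = e^(−0.06)·[0.6579·0.0000 + 0.3421·12.2500] = 3.9469; exercise value = 0.0000 ≤ continuation, so V_u = 3.9469
Node d (S = 63): continuation = e^(−0.06)·[0.6579·12.2500 + 0.3421·46.9000] = 22.7006; exercise value = 28.0000 > continuation, so V_d = 28.0000 (exercise)
Node 0 (S = 90): continuation = e^(−0.06)·[0.6579·3.9469 + 0.3421·28.0000] = 11.4667; exercise value = 1.0000 ≤ continuation, so V_0 = 11.4667

$11.47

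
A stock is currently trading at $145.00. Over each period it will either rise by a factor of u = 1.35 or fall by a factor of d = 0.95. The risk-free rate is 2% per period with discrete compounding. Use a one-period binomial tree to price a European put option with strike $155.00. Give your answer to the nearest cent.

$13.95

Risk-neutral probability p = (1 + 0.02 − 0.95)/(1.35 − 0.95) = 0.0700/0.4000 = 0.1750
Terminal stock prices: S_u = 195.8, S_d = 137.8
Terminal payoffs (K − S): max(-40.75, 0) = 0, max(17.25, 0) = 17.25
Node 0 (S = 145): V_0 = 1/1.02·[0.1750·0.0000 + 0.8250·17.2500] = 13.9522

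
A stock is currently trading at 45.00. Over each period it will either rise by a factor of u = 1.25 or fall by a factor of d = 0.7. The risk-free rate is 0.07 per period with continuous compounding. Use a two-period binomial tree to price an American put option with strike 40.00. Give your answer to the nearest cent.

Risk-neutral probability p = (e^0.07 − 0.7)/(1.25 − 0.7) = 0.3725/0.5500 = 0.6773
Terminal stock prices: S_uu = 70.31, S_ud = 39.38, S_dd = 22.05
Terminal payoffs (K − S): max(-30.31, 0) = 0, max(0.625, 0) = 0.625, max(17.95, 0) = 17.95
Node u (S = 56.25): continuation = e^(−0.07)·[0.6773·0.0000 + 0.3227·0.6250] = 0.1881; exercise value = 0.0000 ≤ continuation, so V_u = 0.1881
Node d (S = 31.5): continuation = e^(−0.07)·[0.6773·0.6250 + 0.3227·17.9500] = 5.7958; exercise value = 8.5000 > continuation, so V_d = 8.5000 (exercise)
Node 0 (S = 45): continuation = e^(−0.07)·[0.6773·0.1881 + 0.3227·8.5000] = 2.6764; exercise value = 0.0000 ≤ continuation, so V_0 = 2.6764

2.68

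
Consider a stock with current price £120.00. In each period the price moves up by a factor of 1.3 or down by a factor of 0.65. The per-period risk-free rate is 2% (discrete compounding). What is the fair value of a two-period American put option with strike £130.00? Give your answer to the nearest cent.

Risk-neutral probability p = (1 + 0.02 − 0.65)/(1.3 − 0.65) = 0.3700/0.6500 = 0.5692
Terminal stock prices: S_uu = 202.8, S_ud = 101.4, S_dd = 50.7
Terminal payoffs (K − S): max(-72.8, 0) = 0, max(28.6, 0) = 28.6, max(79.3, 0) = 79.3
Node u (S = 156): continuation = 1/1.02·[0.5692·0.0000 + 0.4308·28.6000] = 12.0784; exercise value = 0.0000 ≤ continuation, so V_u = 12.0784
Node d (S = 78): continuation = 1/1.02·[0.5692·28.6000 + 0.4308·79.3000] = 49.4510; exercise value = 52.0000 > continuation, so V_d = 52.0000 (exercise)
Node 0 (S = 120): continuation = 1/1.02·[0.5692·12.0784 + 0.4308·52.0000] = 28.7014; exercise value = 10.0000 ≤ continuation, so V_0 = 28.7014

£28.70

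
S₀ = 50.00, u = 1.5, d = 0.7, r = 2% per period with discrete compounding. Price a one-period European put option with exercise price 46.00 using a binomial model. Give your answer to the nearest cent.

Risk-neutral probability p = (1 + 0.02 − 0.7)/(1.5 − 0.7) = 0.3200/0.8000 = 0.4000
Terminal stock prices: S_u = 75, S_d = 35
Terminal payoffs (K − S): max(-29, 0) = 0, max(11, 0) = 11
Node 0 (S = 50): V_0 = 1/1.02·[0.4000·0.0000 + 0.6000·11.0000] = 6.4706

6.47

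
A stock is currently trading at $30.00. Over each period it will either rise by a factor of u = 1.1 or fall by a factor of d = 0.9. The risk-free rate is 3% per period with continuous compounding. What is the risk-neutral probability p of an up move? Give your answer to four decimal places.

Risk-neutral probability p = (e^0.03 − 0.9)/(1.1 − 0.9) = 0.1305/0.2000 = 0.6523

p = 0.6523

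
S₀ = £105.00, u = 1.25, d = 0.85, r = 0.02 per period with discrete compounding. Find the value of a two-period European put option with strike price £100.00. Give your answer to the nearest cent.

Risk-neutral probability p = (1 + 0.02 − 0.85)/(1.25 − 0.85) = 0.1700/0.4000 = 0.4250
Terminal stock prices: S_uu = 164.1, S_ud = 111.6, S_dd = 75.86
Terminal payoffs (K − S): max(-64.06, 0) = 0, max(-11.56, 0) = 0, max(24.14, 0) = 24.14
Node u (S = 131.2): V_u = 1/1.02·[0.4250·0.0000 + 0.5750·0.0000] = 0.0000
Node d (S = 89.25): V_d = 1/1.02·[0.4250·0.0000 + 0.5750·24.1375] = 13.6069
Node 0 (S = 105): V_0 = 1/1.02·[0.4250·0.0000 + 0.5750·13.6069] = 7.6706

£7.67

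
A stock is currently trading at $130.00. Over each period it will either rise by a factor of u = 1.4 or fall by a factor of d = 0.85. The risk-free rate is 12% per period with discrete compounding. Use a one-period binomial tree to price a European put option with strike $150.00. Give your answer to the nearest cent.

Risk-neutral probability p = (1 + 0.12 − 0.85)/(1.4 − 0.85) = 0.2700/0.5500 = 0.4909
Terminal stock prices: S_u = 182, S_d = 110.5
Terminal payoffs (K − S): max(-32, 0) = 0, max(39.5, 0) = 39.5
Node 0 (S = 130): V_0 = 1/1.12·[0.4909·0.0000 + 0.5091·39.5000] = 17.9545

$17.95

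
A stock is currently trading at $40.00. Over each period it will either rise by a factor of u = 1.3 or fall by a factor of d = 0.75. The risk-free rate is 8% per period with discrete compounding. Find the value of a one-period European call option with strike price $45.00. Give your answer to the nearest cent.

Risk-neutral probability p = (1 + 0.08 − 0.75)/(1.3 − 0.75) = 0.3300/0.5500 = 0.6000
Terminal stock prices: S_u = 52, S_d = 30
Terminal payoffs (S − K): max(7, 0) = 7, max(-15, 0) = 0
Node 0 (S = 40): V_0 = 1/1.08·[0.6000·7.0000 + 0.4000·0.0000] = 3.8889

$3.89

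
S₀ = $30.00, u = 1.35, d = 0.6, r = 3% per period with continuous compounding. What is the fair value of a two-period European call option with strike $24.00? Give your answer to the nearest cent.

$9.65

Risk-neutral probability p = (e^0.03 − 0.6)/(1.35 − 0.6) = 0.4305/0.7500 = 0.5739
Terminal stock prices: S_uu = 54.68, S_ud = 24.3, S_dd = 10.8
Terminal payoffs (S − K): max(30.68, 0) = 30.68, max(0.3, 0) = 0.3, max(-13.2, 0) = 0
Node u (S = 40.5): V_u = e^(−0.03)·[0.5739·30.6750 + 0.4261·0.3000] = 17.2093
Node d (S = 18): V_d = e^(−0.03)·[0.5739·0.3000 + 0.4261·0.0000] = 0.1671
Node 0 (S = 30): V_0 = e^(−0.03)·[0.5739·17.2093 + 0.4261·0.1671] = 9.6543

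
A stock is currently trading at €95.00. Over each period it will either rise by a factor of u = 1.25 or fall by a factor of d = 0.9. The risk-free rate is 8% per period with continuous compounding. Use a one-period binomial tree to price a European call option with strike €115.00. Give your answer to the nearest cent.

Risk-neutral probability p = (e^0.08 − 0.9)/(1.25 − 0.9) = 0.1833/0.3500 = 0.5237
Terminal stock prices: S_u = 118.8, S_d = 85.5
Terminal payoffs (S − K): max(3.75, 0) = 3.75, max(-29.5, 0) = 0
Node 0 (S = 95): V_0 = e^(−0.08)·[0.5237·3.7500 + 0.4763·0.0000] = 1.8128

€1.81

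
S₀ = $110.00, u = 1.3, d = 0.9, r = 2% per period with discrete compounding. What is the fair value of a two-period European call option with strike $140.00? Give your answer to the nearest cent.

Risk-neutral probability p = (1 + 0.02 − 0.9)/(1.3 − 0.9) = 0.1200/0.4000 = 0.3000
Terminal stock prices: S_uu = 185.9, S_ud = 128.7, S_dd = 89.1
Terminal payoffs (S − K): max(45.9, 0) = 45.9, max(-11.3, 0) = 0, max(-50.9, 0) = 0
Node u (S = 143): V_u = 1/1.02·[0.3000·45.9000 + 0.7000·0.0000] = 13.5000
Node d (S = 99): V_d = 1/1.02·[0.3000·0.0000 + 0.7000·0.0000] = 0.0000
Node 0 (S = 110): V_0 = 1/1.02·[0.3000·13.5000 + 0.7000·0.0000] = 3.9706

$3.97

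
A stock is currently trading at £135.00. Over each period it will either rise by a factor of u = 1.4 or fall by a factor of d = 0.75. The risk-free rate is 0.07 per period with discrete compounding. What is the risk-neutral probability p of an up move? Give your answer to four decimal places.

Risk-neutral probability p = (1 + 0.07 − 0.75)/(1.4 − 0.75) = 0.3200/0.6500 = 0.4923

p = 0.4923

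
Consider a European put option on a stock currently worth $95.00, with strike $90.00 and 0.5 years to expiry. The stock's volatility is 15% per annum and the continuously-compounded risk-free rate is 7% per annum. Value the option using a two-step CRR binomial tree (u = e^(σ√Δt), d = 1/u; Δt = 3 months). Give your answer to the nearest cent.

$1.28

CRR parameters: u = e^(σ√Δt) = e^(0.15·√0.25) = 1.0779, d = 1/u = 0.9277
Per-period rate: rΔt = 0.07·0.25 = 0.0175, so R = e^0.0175 = 1.0177
Risk-neutral probability p = (e^0.0175 − 0.9277)/(1.0779 − 0.9277) = 0.0899/0.1501 = 0.5988
Terminal stock prices: S_uu = 110.4, S_ud = 95, S_dd = 81.77
Terminal payoffs (K − S): max(-20.37, 0) = 0, max(-5, 0) = 0, max(8.233, 0) = 8.233
Node u (S = 102.4): V_u = e^(−0.0175)·[0.5988·0.0000 + 0.4012·0.0000] = 0.0000
Node d (S = 88.14): V_d = e^(−0.0175)·[0.5988·0.0000 + 0.4012·8.2327] = 3.2453
Node 0 (S = 95): V_0 = e^(−0.0175)·[0.5988·0.0000 + 0.4012·3.2453] = 1.2793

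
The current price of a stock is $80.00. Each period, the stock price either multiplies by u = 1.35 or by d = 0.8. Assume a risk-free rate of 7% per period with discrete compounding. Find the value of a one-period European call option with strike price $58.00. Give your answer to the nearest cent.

Risk-neutral probability p = (1 + 0.07 − 0.8)/(1.35 − 0.8) = 0.2700/0.5500 = 0.4909
Terminal stock prices: S_u = 108, S_d = 64
Terminal payoffs (S − K): max(50, 0) = 50, max(6, 0) = 6
Node 0 (S = 80): V_0 = 1/1.07·[0.4909·50.0000 + 0.5091·6.0000] = 25.7944

$25.79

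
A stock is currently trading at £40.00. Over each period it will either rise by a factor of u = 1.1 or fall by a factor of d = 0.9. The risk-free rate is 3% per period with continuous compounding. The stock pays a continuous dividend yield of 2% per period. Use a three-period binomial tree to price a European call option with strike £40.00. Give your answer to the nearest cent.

£3.35

Per-period risk-free factor R = e^0.03 = 1.0305; dividend-adjusted growth = e^(0.03−0.02) = 1.0101.
Risk-neutral probability p = (1.0101 − 0.9)/(1.1 − 0.9) = 0.1101/0.2000 = 0.5503
Terminal stock prices: S_uuu = 53.24, S_uud = 43.56, S_udd = 35.64, S_ddd = 29.16
Terminal payoffs (S − K): max(13.24, 0) = 13.24, max(3.56, 0) = 3.56, max(-4.36, 0) = 0, max(-10.84, 0) = 0
Node uu (S = 48.4): V_uu = e^(−0.03)·[0.5503·13.2400 + 0.4497·3.5600] = 8.6238
Node ud (S = 39.6): V_ud = e^(−0.03)·[0.5503·3.5600 + 0.4497·0.0000] = 1.9010
Node dd (S = 32.4): V_dd = e^(−0.03)·[0.5503·0.0000 + 0.4497·0.0000] = 0.0000
Node u (S = 44): V_u = e^(−0.03)·[0.5503·8.6238 + 0.4497·1.9010] = 5.4347
Node d (S = 36): V_d = e^(−0.03)·[0.5503·1.9010 + 0.4497·0.0000] = 1.0151
Node 0 (S = 40): V_0 = e^(−0.03)·[0.5503·5.4347 + 0.4497·1.0151] = 3.3451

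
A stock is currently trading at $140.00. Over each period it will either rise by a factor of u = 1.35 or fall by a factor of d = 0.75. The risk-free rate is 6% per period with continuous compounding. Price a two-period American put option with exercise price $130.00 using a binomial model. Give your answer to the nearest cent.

$11.31

Risk-neutral probability p = (e^0.06 − 0.75)/(1.35 − 0.75) = 0.3118/0.6000 = 0.5197
Terminal stock prices: S_uu = 255.2, S_ud = 141.8, S_dd = 78.75
Terminal payoffs (K − S): max(-125.2, 0) = 0, max(-11.75, 0) = 0, max(51.25, 0) = 51.25
Node u (S = 189): continuation = e^(−0.06)·[0.5197·0.0000 + 0.4803·0.0000] = 0.0000; exercise value = 0.0000 ≤ continuation, so V_u = 0.0000
Node d (S = 105): continuation = e^(−0.06)·[0.5197·0.0000 + 0.4803·51.2500] = 23.1806; exercise value = 25.0000 > continuation, so V_d = 25.0000 (exercise)
Node 0 (S = 140): continuation = e^(−0.06)·[0.5197·0.0000 + 0.4803·25.0000] = 11.3076; exercise value = 0.0000 ≤ continuation, so V_0 = 11.3076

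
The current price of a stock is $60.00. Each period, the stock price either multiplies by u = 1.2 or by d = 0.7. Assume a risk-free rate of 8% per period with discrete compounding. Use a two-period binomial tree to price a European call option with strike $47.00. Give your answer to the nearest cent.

$20.57

Risk-neutral probability p = (1 + 0.08 − 0.7)/(1.2 − 0.7) = 0.3800/0.5000 = 0.7600
Terminal stock prices: S_uu = 86.4, S_ud = 50.4, S_dd = 29.4
Terminal payoffs (S − K): max(39.4, 0) = 39.4, max(3.4, 0) = 3.4, max(-17.6, 0) = 0
Node u (S = 72): V_u = 1/1.08·[0.7600·39.4000 + 0.2400·3.4000] = 28.4815
Node d (S = 42): V_d = 1/1.08·[0.7600·3.4000 + 0.2400·0.0000] = 2.3926
Node 0 (S = 60): V_0 = 1/1.08·[0.7600·28.4815 + 0.2400·2.3926] = 20.5742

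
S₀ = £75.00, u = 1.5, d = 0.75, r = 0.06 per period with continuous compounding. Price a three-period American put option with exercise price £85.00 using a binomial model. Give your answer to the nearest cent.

Risk-neutral probability p = (e^0.06 − 0.75)/(1.5 − 0.75) = 0.3118/0.7500 = 0.4158
Terminal stock prices: S_uuu = 253.1, S_uud = 126.6, S_udd = 63.28, S_ddd = 31.64
Terminal payoffs (K − S): max(-168.1, 0) = 0, max(-41.56, 0) = 0, max(21.72, 0) = 21.72, max(53.36, 0) = 53.36
Node uu (S = 168.8): continuation = e^(−0.06)·[0.4158·0.0000 + 0.5842·0.0000] = 0.0000; exercise value = 0.0000 ≤ continuation, so V_uu = 0.0000
Node ud (S = 84.38): continuation = e^(−0.06)·[0.4158·0.0000 + 0.5842·21.7188] = 11.9496; exercise value = 0.6250 ≤ continuation, so V_ud = 11.9496
Node dd (S = 42.19): continuation = e^(−0.06)·[0.4158·21.7188 + 0.5842·53.3594] = 37.8625; exercise value = 42.8125 > continuation, so V_dd = 42.8125 (exercise)
Node u (S = 112.5): continuation = e^(−0.06)·[0.4158·0.0000 + 0.5842·11.9496] = 6.5746; exercise value = 0.0000 ≤ continuation, so V_u = 6.5746
Node d (S = 56.25): continuation = e^(−0.06)·[0.4158·11.9496 + 0.5842·42.8125] = 28.2343; exercise value = 28.7500 > continuation, so V_d = 28.7500 (exercise)
Node 0 (S = 75): continuation = e^(−0.06)·[0.4158·6.5746 + 0.5842·28.7500] = 18.3925; exercise value = 10.0000 ≤ continuation, so V_0 = 18.3925

£18.39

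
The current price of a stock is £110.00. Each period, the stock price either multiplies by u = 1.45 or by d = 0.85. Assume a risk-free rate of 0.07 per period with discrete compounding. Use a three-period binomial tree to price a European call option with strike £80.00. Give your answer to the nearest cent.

Risk-neutral probability p = (1 + 0.07 − 0.85)/(1.45 − 0.85) = 0.2200/0.6000 = 0.3667
Terminal stock prices: S_uuu = 335.3, S_uud = 196.6, S_udd = 115.2, S_ddd = 67.55
Terminal payoffs (S − K): max(255.3, 0) = 255.3, max(116.6, 0) = 116.6, max(35.24, 0) = 35.24, max(-12.45, 0) = 0
Node uu (S = 231.3): V_uu = 1/1.07·[0.3667·255.3487 + 0.6333·116.5838] = 156.5086
Node ud (S = 135.6): V_ud = 1/1.07·[0.3667·116.5838 + 0.6333·35.2387] = 60.8086
Node dd (S = 79.47): V_dd = 1/1.07·[0.3667·35.2387 + 0.6333·0.0000] = 12.0756
Node u (S = 159.5): V_u = 1/1.07·[0.3667·156.5086 + 0.6333·60.8086] = 89.6249
Node d (S = 93.5): V_d = 1/1.07·[0.3667·60.8086 + 0.6333·12.0756] = 27.9854
Node 0 (S = 110): V_0 = 1/1.07·[0.3667·89.6249 + 0.6333·27.9854] = 47.2771

£47.28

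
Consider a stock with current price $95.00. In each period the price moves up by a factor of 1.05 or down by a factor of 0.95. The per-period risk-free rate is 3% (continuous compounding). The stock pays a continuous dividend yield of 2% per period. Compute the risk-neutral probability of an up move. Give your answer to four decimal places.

p = 0.6005

Per-period risk-free factor R = e^0.03 = 1.0305; dividend-adjusted growth = e^(0.03−0.02) = 1.0101.
Risk-neutral probability p = (1.0101 − 0.95)/(1.05 − 0.95) = 0.0601/0.1000 = 0.6005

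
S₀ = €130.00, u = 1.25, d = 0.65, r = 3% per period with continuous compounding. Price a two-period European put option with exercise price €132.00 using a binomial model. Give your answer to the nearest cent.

Risk-neutral probability p = (e^0.03 − 0.65)/(1.25 − 0.65) = 0.3805/0.6000 = 0.6341
Terminal stock prices: S_uu = 203.1, S_ud = 105.6, S_dd = 54.93
Terminal payoffs (K − S): max(-71.12, 0) = 0, max(26.38, 0) = 26.38, max(77.07, 0) = 77.07
Node u (S = 162.5): V_u = e^(−0.03)·[0.6341·0.0000 + 0.3659·26.3750] = 9.3656
Node d (S = 84.5): V_d = e^(−0.03)·[0.6341·26.3750 + 0.3659·77.0750] = 43.5988
Node 0 (S = 130): V_0 = e^(−0.03)·[0.6341·9.3656 + 0.3659·43.5988] = 21.2449

€21.24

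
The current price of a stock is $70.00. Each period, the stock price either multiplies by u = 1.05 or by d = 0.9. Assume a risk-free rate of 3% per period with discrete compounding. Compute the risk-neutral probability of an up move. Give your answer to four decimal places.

p = 0.8667

Risk-neutral probability p = (1 + 0.03 − 0.9)/(1.05 − 0.9) = 0.1300/0.1500 = 0.8667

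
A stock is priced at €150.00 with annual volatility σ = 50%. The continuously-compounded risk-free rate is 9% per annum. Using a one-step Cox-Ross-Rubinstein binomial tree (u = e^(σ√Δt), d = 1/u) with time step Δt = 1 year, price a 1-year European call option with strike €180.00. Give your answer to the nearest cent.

CRR parameters: u = e^(σ√Δt) = e^(0.5·√1) = 1.6487, d = 1/u = 0.6065
Per-period rate: rΔt = 0.09·1 = 0.09, so R = e^0.09 = 1.0942
Risk-neutral probability p = (e^0.09 − 0.6065)/(1.6487 − 0.6065) = 0.4876/1.0422 = 0.4679
Terminal stock prices: S_u = 247.3, S_d = 90.98
Terminal payoffs (S − K): max(67.31, 0) = 67.31, max(-89.02, 0) = 0
Node 0 (S = 150): V_0 = e^(−0.09)·[0.4679·67.3082 + 0.5321·0.0000] = 28.7830

€28.78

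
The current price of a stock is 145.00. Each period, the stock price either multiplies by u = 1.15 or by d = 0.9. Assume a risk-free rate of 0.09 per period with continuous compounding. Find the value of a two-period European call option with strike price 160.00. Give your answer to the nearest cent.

Risk-neutral probability p = (e^0.09 − 0.9)/(1.15 − 0.9) = 0.1942/0.2500 = 0.7767
Terminal stock prices: S_uu = 191.8, S_ud = 150.1, S_dd = 117.5
Terminal payoffs (S − K): max(31.76, 0) = 31.76, max(-9.925, 0) = 0, max(-42.55, 0) = 0
Node u (S = 166.8): V_u = e^(−0.09)·[0.7767·31.7625 + 0.2233·0.0000] = 22.5465
Node d (S = 130.5): V_d = e^(−0.09)·[0.7767·0.0000 + 0.2233·0.0000] = 0.0000
Node 0 (S = 145): V_0 = e^(−0.09)·[0.7767·22.5465 + 0.2233·0.0000] = 16.0046

16.00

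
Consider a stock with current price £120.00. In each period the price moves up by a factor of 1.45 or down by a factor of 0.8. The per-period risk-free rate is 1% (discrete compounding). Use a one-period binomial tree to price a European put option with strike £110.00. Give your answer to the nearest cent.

£9.38

Risk-neutral probability p = (1 + 0.01 − 0.8)/(1.45 − 0.8) = 0.2100/0.6500 = 0.3231
Terminal stock prices: S_u = 174, S_d = 96
Terminal payoffs (K − S): max(-64, 0) = 0, max(14, 0) = 14
Node 0 (S = 120): V_0 = 1/1.01·[0.3231·0.0000 + 0.6769·14.0000] = 9.3831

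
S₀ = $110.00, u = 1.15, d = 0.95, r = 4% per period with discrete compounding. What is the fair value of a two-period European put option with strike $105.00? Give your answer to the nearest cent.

Risk-neutral probability p = (1 + 0.04 − 0.95)/(1.15 − 0.95) = 0.0900/0.2000 = 0.4500
Terminal stock prices: S_uu = 145.5, S_ud = 120.2, S_dd = 99.27
Terminal payoffs (K − S): max(-40.47, 0) = 0, max(-15.17, 0) = 0, max(5.725, 0) = 5.725
Node u (S = 126.5): V_u = 1/1.04·[0.4500·0.0000 + 0.5500·0.0000] = 0.0000
Node d (S = 104.5): V_d = 1/1.04·[0.4500·0.0000 + 0.5500·5.7250] = 3.0276
Node 0 (S = 110): V_0 = 1/1.04·[0.4500·0.0000 + 0.5500·3.0276] = 1.6012

$1.60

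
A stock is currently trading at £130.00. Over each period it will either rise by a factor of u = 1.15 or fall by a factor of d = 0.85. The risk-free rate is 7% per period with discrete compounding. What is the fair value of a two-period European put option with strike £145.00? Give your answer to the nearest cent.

£9.30

Risk-neutral probability p = (1 + 0.07 − 0.85)/(1.15 − 0.85) = 0.2200/0.3000 = 0.7333
Terminal stock prices: S_uu = 171.9, S_ud = 127.1, S_dd = 93.92
Terminal payoffs (K − S): max(-26.92, 0) = 0, max(17.92, 0) = 17.92, max(51.08, 0) = 51.08
Node u (S = 149.5): V_u = 1/1.07·[0.7333·0.0000 + 0.2667·17.9250] = 4.4673
Node d (S = 110.5): V_d = 1/1.07·[0.7333·17.9250 + 0.2667·51.0750] = 25.0140
Node 0 (S = 130): V_0 = 1/1.07·[0.7333·4.4673 + 0.2667·25.0140] = 9.2957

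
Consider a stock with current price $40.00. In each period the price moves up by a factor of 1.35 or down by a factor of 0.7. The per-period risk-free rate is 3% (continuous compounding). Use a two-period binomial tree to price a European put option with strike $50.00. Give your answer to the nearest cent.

Risk-neutral probability p = (e^0.03 − 0.7)/(1.35 − 0.7) = 0.3305/0.6500 = 0.5084
Terminal stock prices: S_uu = 72.9, S_ud = 37.8, S_dd = 19.6
Terminal payoffs (K − S): max(-22.9, 0) = 0, max(12.2, 0) = 12.2, max(30.4, 0) = 30.4
Node u (S = 54): V_u = e^(−0.03)·[0.5084·0.0000 + 0.4916·12.2000] = 5.8204
Node d (S = 28): V_d = e^(−0.03)·[0.5084·12.2000 + 0.4916·30.4000] = 20.5223
Node 0 (S = 40): V_0 = e^(−0.03)·[0.5084·5.8204 + 0.4916·20.5223] = 12.6623

$12.66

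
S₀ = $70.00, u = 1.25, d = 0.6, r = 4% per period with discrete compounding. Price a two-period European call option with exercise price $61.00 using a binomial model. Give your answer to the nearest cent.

$20.49

Risk-neutral probability p = (1 + 0.04 − 0.6)/(1.25 − 0.6) = 0.4400/0.6500 = 0.6769
Terminal stock prices: S_uu = 109.4, S_ud = 52.5, S_dd = 25.2
Terminal payoffs (S − K): max(48.38, 0) = 48.38, max(-8.5, 0) = 0, max(-35.8, 0) = 0
Node u (S = 87.5): V_u = 1/1.04·[0.6769·48.3750 + 0.3231·0.0000] = 31.4867
Node d (S = 42): V_d = 1/1.04·[0.6769·0.0000 + 0.3231·0.0000] = 0.0000
Node 0 (S = 70): V_0 = 1/1.04·[0.6769·31.4867 + 0.3231·0.0000] = 20.4943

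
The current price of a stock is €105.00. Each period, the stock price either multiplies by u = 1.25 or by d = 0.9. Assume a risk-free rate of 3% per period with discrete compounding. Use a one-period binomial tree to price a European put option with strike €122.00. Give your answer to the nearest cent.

Risk-neutral probability p = (1 + 0.03 − 0.9)/(1.25 − 0.9) = 0.1300/0.3500 = 0.3714
Terminal stock prices: S_u = 131.2, S_d = 94.5
Terminal payoffs (K − S): max(-9.25, 0) = 0, max(27.5, 0) = 27.5
Node 0 (S = 105): V_0 = 1/1.03·[0.3714·0.0000 + 0.6286·27.5000] = 16.7822

€16.78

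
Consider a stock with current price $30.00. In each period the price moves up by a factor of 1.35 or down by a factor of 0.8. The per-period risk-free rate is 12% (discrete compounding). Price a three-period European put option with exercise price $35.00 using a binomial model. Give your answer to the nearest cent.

$3.00

Risk-neutral probability p = (1 + 0.12 − 0.8)/(1.35 − 0.8) = 0.3200/0.5500 = 0.5818
Terminal stock prices: S_uuu = 73.81, S_uud = 43.74, S_udd = 25.92, S_ddd = 15.36
Terminal payoffs (K − S): max(-38.81, 0) = 0, max(-8.74, 0) = 0, max(9.08, 0) = 9.08, max(19.64, 0) = 19.64
Node uu (S = 54.68): V_uu = 1/1.12·[0.5818·0.0000 + 0.4182·0.0000] = 0.0000
Node ud (S = 32.4): V_ud = 1/1.12·[0.5818·0.0000 + 0.4182·9.0800] = 3.3903
Node dd (S = 19.2): V_dd = 1/1.12·[0.5818·9.0800 + 0.4182·19.6400] = 12.0500
Node u (S = 40.5): V_u = 1/1.12·[0.5818·0.0000 + 0.4182·3.3903] = 1.2658
Node d (S = 24): V_d = 1/1.12·[0.5818·3.3903 + 0.4182·12.0500] = 6.2604
Node 0 (S = 30): V_0 = 1/1.12·[0.5818·1.2658 + 0.4182·6.2604] = 2.9951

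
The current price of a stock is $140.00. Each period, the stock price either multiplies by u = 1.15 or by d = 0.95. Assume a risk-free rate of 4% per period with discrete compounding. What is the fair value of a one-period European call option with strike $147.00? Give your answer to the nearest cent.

Risk-neutral probability p = (1 + 0.04 − 0.95)/(1.15 − 0.95) = 0.0900/0.2000 = 0.4500
Terminal stock prices: S_u = 161, S_d = 133
Terminal payoffs (S − K): max(14, 0) = 14, max(-14, 0) = 0
Node 0 (S = 140): V_0 = 1/1.04·[0.4500·14.0000 + 0.5500·0.0000] = 6.0577

$6.06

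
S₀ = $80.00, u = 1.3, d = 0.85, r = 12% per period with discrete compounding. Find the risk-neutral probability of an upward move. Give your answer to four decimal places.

p = 0.6000

Risk-neutral probability p = (1 + 0.12 − 0.85)/(1.3 − 0.85) = 0.2700/0.4500 = 0.6000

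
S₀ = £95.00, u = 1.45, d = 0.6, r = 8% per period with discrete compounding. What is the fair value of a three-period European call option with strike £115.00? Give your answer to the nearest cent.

Risk-neutral probability p = (1 + 0.08 − 0.6)/(1.45 − 0.6) = 0.4800/0.8500 = 0.5647
Terminal stock prices: S_uuu = 289.6, S_uud = 119.8, S_udd = 49.59, S_ddd = 20.52
Terminal payoffs (S − K): max(174.6, 0) = 174.6, max(4.843, 0) = 4.843, max(-65.41, 0) = 0, max(-94.48, 0) = 0
Node uu (S = 199.7): V_uu = 1/1.08·[0.5647·174.6194 + 0.4353·4.8425] = 93.2560
Node ud (S = 82.65): V_ud = 1/1.08·[0.5647·4.8425 + 0.4353·0.0000] = 2.5320
Node dd (S = 34.2): V_dd = 1/1.08·[0.5647·0.0000 + 0.4353·0.0000] = 0.0000
Node u (S = 137.8): V_u = 1/1.08·[0.5647·93.2560 + 0.4353·2.5320] = 49.7819
Node d (S = 57): V_d = 1/1.08·[0.5647·2.5320 + 0.4353·0.0000] = 1.3239
Node 0 (S = 95): V_0 = 1/1.08·[0.5647·49.7819 + 0.4353·1.3239] = 26.5633

£26.56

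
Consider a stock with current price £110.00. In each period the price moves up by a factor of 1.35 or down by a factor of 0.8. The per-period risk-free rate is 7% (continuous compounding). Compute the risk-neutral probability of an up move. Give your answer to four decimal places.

Risk-neutral probability p = (e^0.07 − 0.8)/(1.35 − 0.8) = 0.2725/0.5500 = 0.4955

p = 0.4955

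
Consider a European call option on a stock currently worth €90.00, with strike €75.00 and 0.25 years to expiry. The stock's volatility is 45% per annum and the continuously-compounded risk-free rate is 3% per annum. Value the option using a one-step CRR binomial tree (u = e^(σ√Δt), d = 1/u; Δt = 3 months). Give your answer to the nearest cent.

CRR parameters: u = e^(σ√Δt) = e^(0.45·√0.25) = 1.2523, d = 1/u = 0.7985
Per-period rate: rΔt = 0.03·0.25 = 0.0075, so R = e^0.0075 = 1.0075
Risk-neutral probability p = (e^0.0075 − 0.7985)/(1.2523 − 0.7985) = 0.2090/0.4538 = 0.4606
Terminal stock prices: S_u = 112.7, S_d = 71.87
Terminal payoffs (S − K): max(37.71, 0) = 37.71, max(-3.134, 0) = 0
Node 0 (S = 90): V_0 = e^(−0.0075)·[0.4606·37.7090 + 0.5394·0.0000] = 17.2381

€17.24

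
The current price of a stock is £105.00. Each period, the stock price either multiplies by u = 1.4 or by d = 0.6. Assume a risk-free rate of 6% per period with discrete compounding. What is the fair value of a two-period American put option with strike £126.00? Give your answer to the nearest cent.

£33.48

Risk-neutral probability p = (1 + 0.06 − 0.6)/(1.4 − 0.6) = 0.4600/0.8000 = 0.5750
Terminal stock prices: S_uu = 205.8, S_ud = 88.2, S_dd = 37.8
Terminal payoffs (K − S): max(-79.8, 0) = 0, max(37.8, 0) = 37.8, max(88.2, 0) = 88.2
Node u (S = 147): continuation = 1/1.06·[0.5750·0.0000 + 0.4250·37.8000] = 15.1557; exercise value = 0.0000 ≤ continuation, so V_u = 15.1557
Node d (S = 63): continuation = 1/1.06·[0.5750·37.8000 + 0.4250·88.2000] = 55.8679; exercise value = 63.0000 > continuation, so V_d = 63.0000 (exercise)
Node 0 (S = 105): continuation = 1/1.06·[0.5750·15.1557 + 0.4250·63.0000] = 33.4807; exercise value = 21.0000 ≤ continuation, so V_0 = 33.4807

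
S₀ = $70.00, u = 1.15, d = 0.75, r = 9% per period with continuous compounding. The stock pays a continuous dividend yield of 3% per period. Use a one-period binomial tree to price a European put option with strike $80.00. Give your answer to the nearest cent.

Per-period risk-free factor R = e^0.09 = 1.0942; dividend-adjusted growth = e^(0.09−0.03) = 1.0618.
Risk-neutral probability p = (1.0618 − 0.75)/(1.15 − 0.75) = 0.3118/0.4000 = 0.7796
Terminal stock prices: S_u = 80.5, S_d = 52.5
Terminal payoffs (K − S): max(-0.5, 0) = 0, max(27.5, 0) = 27.5
Node 0 (S = 70): V_0 = e^(−0.09)·[0.7796·0.0000 + 0.2204·27.5000] = 5.5396

$5.54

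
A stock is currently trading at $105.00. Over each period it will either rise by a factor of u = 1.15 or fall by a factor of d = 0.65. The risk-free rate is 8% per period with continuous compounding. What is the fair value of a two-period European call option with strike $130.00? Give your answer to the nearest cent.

Risk-neutral probability p = (e^0.08 − 0.65)/(1.15 − 0.65) = 0.4333/0.5000 = 0.8666
Terminal stock prices: S_uu = 138.9, S_ud = 78.49, S_dd = 44.36
Terminal payoffs (S − K): max(8.862, 0) = 8.862, max(-51.51, 0) = 0, max(-85.64, 0) = 0
Node u (S = 120.7): V_u = e^(−0.08)·[0.8666·8.8625 + 0.1334·0.0000] = 7.0895
Node d (S = 68.25): V_d = e^(−0.08)·[0.8666·0.0000 + 0.1334·0.0000] = 0.0000
Node 0 (S = 105): V_0 = e^(−0.08)·[0.8666·7.0895 + 0.1334·0.0000] = 5.6713

$5.67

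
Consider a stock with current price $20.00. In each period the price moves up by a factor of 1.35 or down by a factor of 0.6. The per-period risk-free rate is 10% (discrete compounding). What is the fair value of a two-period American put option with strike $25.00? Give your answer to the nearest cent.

Risk-neutral probability p = (1 + 0.1 − 0.6)/(1.35 − 0.6) = 0.5000/0.7500 = 0.6667
Terminal stock prices: S_uu = 36.45, S_ud = 16.2, S_dd = 7.2
Terminal payoffs (K − S): max(-11.45, 0) = 0, max(8.8, 0) = 8.8, max(17.8, 0) = 17.8
Node u (S = 27): continuation = 1/1.1·[0.6667·0.0000 + 0.3333·8.8000] = 2.6667; exercise value = 0.0000 ≤ continuation, so V_u = 2.6667
Node d (S = 12): continuation = 1/1.1·[0.6667·8.8000 + 0.3333·17.8000] = 10.7273; exercise value = 13.0000 > continuation, so V_d = 13.0000 (exercise)
Node 0 (S = 20): continuation = 1/1.1·[0.6667·2.6667 + 0.3333·13.0000] = 5.5556; exercise value = 5.0000 ≤ continuation, so V_0 = 5.5556

$5.56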